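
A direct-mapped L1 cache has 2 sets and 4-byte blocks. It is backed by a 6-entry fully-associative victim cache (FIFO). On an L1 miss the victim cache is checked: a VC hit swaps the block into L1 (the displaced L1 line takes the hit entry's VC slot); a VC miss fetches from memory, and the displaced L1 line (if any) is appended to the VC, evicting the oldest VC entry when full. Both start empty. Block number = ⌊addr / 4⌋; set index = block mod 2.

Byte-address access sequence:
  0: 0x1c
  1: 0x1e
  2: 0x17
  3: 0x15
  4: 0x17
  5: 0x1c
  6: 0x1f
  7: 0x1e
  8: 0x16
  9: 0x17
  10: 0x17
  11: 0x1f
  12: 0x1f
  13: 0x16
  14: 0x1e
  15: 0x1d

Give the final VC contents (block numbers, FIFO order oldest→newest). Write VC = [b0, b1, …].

VC = [5]

0: 0x1c (blk 7, set 1) → MISS  vc=[]
1: 0x1e (blk 7, set 1) → L1-HIT  vc=[]
2: 0x17 (blk 5, set 1) → MISS  vc=[7]
3: 0x15 (blk 5, set 1) → L1-HIT  vc=[7]
4: 0x17 (blk 5, set 1) → L1-HIT  vc=[7]
5: 0x1c (blk 7, set 1) → VC-HIT  vc=[5]
6: 0x1f (blk 7, set 1) → L1-HIT  vc=[5]
7: 0x1e (blk 7, set 1) → L1-HIT  vc=[5]
8: 0x16 (blk 5, set 1) → VC-HIT  vc=[7]
9: 0x17 (blk 5, set 1) → L1-HIT  vc=[7]
10: 0x17 (blk 5, set 1) → L1-HIT  vc=[7]
11: 0x1f (blk 7, set 1) → VC-HIT  vc=[5]
12: 0x1f (blk 7, set 1) → L1-HIT  vc=[5]
13: 0x16 (blk 5, set 1) → VC-HIT  vc=[7]
14: 0x1e (blk 7, set 1) → VC-HIT  vc=[5]
15: 0x1d (blk 7, set 1) → L1-HIT  vc=[5]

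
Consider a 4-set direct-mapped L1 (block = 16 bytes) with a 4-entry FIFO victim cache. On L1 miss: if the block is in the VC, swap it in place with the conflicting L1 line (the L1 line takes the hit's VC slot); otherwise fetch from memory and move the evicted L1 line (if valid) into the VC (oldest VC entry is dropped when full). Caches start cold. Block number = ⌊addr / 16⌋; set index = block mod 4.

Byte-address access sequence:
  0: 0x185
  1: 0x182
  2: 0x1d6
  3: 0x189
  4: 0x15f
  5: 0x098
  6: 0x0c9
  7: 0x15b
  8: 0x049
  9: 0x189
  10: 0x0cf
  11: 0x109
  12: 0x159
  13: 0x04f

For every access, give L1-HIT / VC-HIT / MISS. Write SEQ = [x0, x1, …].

SEQ = [MISS, L1-HIT, MISS, L1-HIT, MISS, MISS, MISS, VC-HIT, MISS, VC-HIT, VC-HIT, MISS, L1-HIT, VC-HIT]

0: 0x185 (blk 24, set 0) → MISS  vc=[]
1: 0x182 (blk 24, set 0) → L1-HIT  vc=[]
2: 0x1d6 (blk 29, set 1) → MISS  vc=[]
3: 0x189 (blk 24, set 0) → L1-HIT  vc=[]
4: 0x15f (blk 21, set 1) → MISS  vc=[29]
5: 0x98 (blk 9, set 1) → MISS  vc=[29, 21]
6: 0xc9 (blk 12, set 0) → MISS  vc=[29, 21, 24]
7: 0x15b (blk 21, set 1) → VC-HIT  vc=[29, 9, 24]
8: 0x49 (blk 4, set 0) → MISS  vc=[29, 9, 24, 12]
9: 0x189 (blk 24, set 0) → VC-HIT  vc=[29, 9, 4, 12]
10: 0xcf (blk 12, set 0) → VC-HIT  vc=[29, 9, 4, 24]
11: 0x109 (blk 16, set 0) → MISS  vc=[9, 4, 24, 12]
12: 0x159 (blk 21, set 1) → L1-HIT  vc=[9, 4, 24, 12]
13: 0x4f (blk 4, set 0) → VC-HIT  vc=[9, 16, 24, 12]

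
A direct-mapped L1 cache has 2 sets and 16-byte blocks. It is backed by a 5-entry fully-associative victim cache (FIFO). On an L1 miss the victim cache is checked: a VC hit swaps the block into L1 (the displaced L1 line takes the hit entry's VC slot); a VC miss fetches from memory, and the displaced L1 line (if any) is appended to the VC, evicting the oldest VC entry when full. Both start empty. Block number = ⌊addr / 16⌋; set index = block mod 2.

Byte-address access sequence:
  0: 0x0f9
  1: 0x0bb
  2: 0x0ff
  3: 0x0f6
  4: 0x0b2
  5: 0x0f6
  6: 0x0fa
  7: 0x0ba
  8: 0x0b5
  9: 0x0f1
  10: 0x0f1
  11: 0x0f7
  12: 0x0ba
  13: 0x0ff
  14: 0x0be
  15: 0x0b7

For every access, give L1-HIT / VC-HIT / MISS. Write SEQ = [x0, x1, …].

0: 0xf9 (blk 15, set 1) → MISS  vc=[]
1: 0xbb (blk 11, set 1) → MISS  vc=[15]
2: 0xff (blk 15, set 1) → VC-HIT  vc=[11]
3: 0xf6 (blk 15, set 1) → L1-HIT  vc=[11]
4: 0xb2 (blk 11, set 1) → VC-HIT  vc=[15]
5: 0xf6 (blk 15, set 1) → VC-HIT  vc=[11]
6: 0xfa (blk 15, set 1) → L1-HIT  vc=[11]
7: 0xba (blk 11, set 1) → VC-HIT  vc=[15]
8: 0xb5 (blk 11, set 1) → L1-HIT  vc=[15]
9: 0xf1 (blk 15, set 1) → VC-HIT  vc=[11]
10: 0xf1 (blk 15, set 1) → L1-HIT  vc=[11]
11: 0xf7 (blk 15, set 1) → L1-HIT  vc=[11]
12: 0xba (blk 11, set 1) → VC-HIT  vc=[15]
13: 0xff (blk 15, set 1) → VC-HIT  vc=[11]
14: 0xbe (blk 11, set 1) → VC-HIT  vc=[15]
15: 0xb7 (blk 11, set 1) → L1-HIT  vc=[15]

SEQ = [MISS, MISS, VC-HIT, L1-HIT, VC-HIT, VC-HIT, L1-HIT, VC-HIT, L1-HIT, VC-HIT, L1-HIT, L1-HIT, VC-HIT, VC-HIT, VC-HIT, L1-HIT]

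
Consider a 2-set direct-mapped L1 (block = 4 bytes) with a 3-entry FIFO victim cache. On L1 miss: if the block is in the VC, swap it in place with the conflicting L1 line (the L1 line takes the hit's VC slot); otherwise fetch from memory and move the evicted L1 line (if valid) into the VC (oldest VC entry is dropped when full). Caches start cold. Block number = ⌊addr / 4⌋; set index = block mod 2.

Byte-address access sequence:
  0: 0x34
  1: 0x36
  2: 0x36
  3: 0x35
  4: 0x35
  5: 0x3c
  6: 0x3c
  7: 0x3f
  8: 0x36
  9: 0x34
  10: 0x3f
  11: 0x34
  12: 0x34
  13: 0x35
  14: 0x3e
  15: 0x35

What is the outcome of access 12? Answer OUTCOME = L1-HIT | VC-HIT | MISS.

OUTCOME = L1-HIT

0: 0x34 (blk 13, set 1) → MISS  vc=[]
1: 0x36 (blk 13, set 1) → L1-HIT  vc=[]
2: 0x36 (blk 13, set 1) → L1-HIT  vc=[]
3: 0x35 (blk 13, set 1) → L1-HIT  vc=[]
4: 0x35 (blk 13, set 1) → L1-HIT  vc=[]
5: 0x3c (blk 15, set 1) → MISS  vc=[13]
6: 0x3c (blk 15, set 1) → L1-HIT  vc=[13]
7: 0x3f (blk 15, set 1) → L1-HIT  vc=[13]
8: 0x36 (blk 13, set 1) → VC-HIT  vc=[15]
9: 0x34 (blk 13, set 1) → L1-HIT  vc=[15]
10: 0x3f (blk 15, set 1) → VC-HIT  vc=[13]
11: 0x34 (blk 13, set 1) → VC-HIT  vc=[15]
12: 0x34 (blk 13, set 1) → L1-HIT  vc=[15]
13: 0x35 (blk 13, set 1) → L1-HIT  vc=[15]
14: 0x3e (blk 15, set 1) → VC-HIT  vc=[13]
15: 0x35 (blk 13, set 1) → VC-HIT  vc=[15]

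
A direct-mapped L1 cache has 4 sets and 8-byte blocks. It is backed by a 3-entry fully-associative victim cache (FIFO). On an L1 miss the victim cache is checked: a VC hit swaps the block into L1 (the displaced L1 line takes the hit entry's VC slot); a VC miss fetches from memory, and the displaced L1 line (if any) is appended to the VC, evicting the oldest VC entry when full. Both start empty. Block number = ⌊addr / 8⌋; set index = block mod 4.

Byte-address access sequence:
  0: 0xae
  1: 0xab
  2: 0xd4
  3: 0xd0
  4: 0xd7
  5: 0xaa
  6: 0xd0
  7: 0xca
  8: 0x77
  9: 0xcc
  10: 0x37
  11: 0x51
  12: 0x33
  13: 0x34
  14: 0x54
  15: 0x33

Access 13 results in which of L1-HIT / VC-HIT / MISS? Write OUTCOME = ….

OUTCOME = L1-HIT

#0 0xae→b21/s1 MISS; vc=[]
#1 0xab→b21/s1 L1-HIT; vc=[]
#2 0xd4→b26/s2 MISS; vc=[]
#3 0xd0→b26/s2 L1-HIT; vc=[]
#4 0xd7→b26/s2 L1-HIT; vc=[]
#5 0xaa→b21/s1 L1-HIT; vc=[]
#6 0xd0→b26/s2 L1-HIT; vc=[]
#7 0xca→b25/s1 MISS; vc=[21]
#8 0x77→b14/s2 MISS; vc=[21,26]
#9 0xcc→b25/s1 L1-HIT; vc=[21,26]
#10 0x37→b6/s2 MISS; vc=[21,26,14]
#11 0x51→b10/s2 MISS; vc=[26,14,6]
#12 0x33→b6/s2 VC-HIT; vc=[26,14,10]
#13 0x34→b6/s2 L1-HIT; vc=[26,14,10]
#14 0x54→b10/s2 VC-HIT; vc=[26,14,6]
#15 0x33→b6/s2 VC-HIT; vc=[26,14,10]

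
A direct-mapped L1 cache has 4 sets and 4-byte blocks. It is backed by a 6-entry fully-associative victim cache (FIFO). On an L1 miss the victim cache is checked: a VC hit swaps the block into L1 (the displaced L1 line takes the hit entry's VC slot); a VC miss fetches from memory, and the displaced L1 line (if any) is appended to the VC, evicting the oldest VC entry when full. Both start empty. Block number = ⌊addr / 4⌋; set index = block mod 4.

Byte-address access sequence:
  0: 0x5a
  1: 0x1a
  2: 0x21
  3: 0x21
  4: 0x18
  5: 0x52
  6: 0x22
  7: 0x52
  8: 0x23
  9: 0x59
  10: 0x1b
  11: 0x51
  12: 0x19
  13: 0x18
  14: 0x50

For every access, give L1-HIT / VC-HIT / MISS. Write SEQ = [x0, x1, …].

#0 0x5a→b22/s2 MISS; vc=[]
#1 0x1a→b6/s2 MISS; vc=[22]
#2 0x21→b8/s0 MISS; vc=[22]
#3 0x21→b8/s0 L1-HIT; vc=[22]
#4 0x18→b6/s2 L1-HIT; vc=[22]
#5 0x52→b20/s0 MISS; vc=[22,8]
#6 0x22→b8/s0 VC-HIT; vc=[22,20]
#7 0x52→b20/s0 VC-HIT; vc=[22,8]
#8 0x23→b8/s0 VC-HIT; vc=[22,20]
#9 0x59→b22/s2 VC-HIT; vc=[6,20]
#10 0x1b→b6/s2 VC-HIT; vc=[22,20]
#11 0x51→b20/s0 VC-HIT; vc=[22,8]
#12 0x19→b6/s2 L1-HIT; vc=[22,8]
#13 0x18→b6/s2 L1-HIT; vc=[22,8]
#14 0x50→b20/s0 L1-HIT; vc=[22,8]

SEQ = [MISS, MISS, MISS, L1-HIT, L1-HIT, MISS, VC-HIT, VC-HIT, VC-HIT, VC-HIT, VC-HIT, VC-HIT, L1-HIT, L1-HIT, L1-HIT]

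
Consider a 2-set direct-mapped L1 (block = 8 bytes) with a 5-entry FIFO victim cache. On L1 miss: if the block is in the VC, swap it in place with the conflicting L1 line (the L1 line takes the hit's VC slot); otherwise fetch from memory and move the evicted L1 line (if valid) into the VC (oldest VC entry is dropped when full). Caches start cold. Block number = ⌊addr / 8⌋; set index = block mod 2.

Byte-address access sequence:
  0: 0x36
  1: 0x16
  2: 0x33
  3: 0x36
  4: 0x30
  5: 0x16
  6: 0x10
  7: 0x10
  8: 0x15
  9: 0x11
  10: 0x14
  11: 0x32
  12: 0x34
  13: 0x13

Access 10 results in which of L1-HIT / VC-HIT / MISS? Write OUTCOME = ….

OUTCOME = L1-HIT

#0 0x36→b6/s0 MISS; vc=[]
#1 0x16→b2/s0 MISS; vc=[6]
#2 0x33→b6/s0 VC-HIT; vc=[2]
#3 0x36→b6/s0 L1-HIT; vc=[2]
#4 0x30→b6/s0 L1-HIT; vc=[2]
#5 0x16→b2/s0 VC-HIT; vc=[6]
#6 0x10→b2/s0 L1-HIT; vc=[6]
#7 0x10→b2/s0 L1-HIT; vc=[6]
#8 0x15→b2/s0 L1-HIT; vc=[6]
#9 0x11→b2/s0 L1-HIT; vc=[6]
#10 0x14→b2/s0 L1-HIT; vc=[6]
#11 0x32→b6/s0 VC-HIT; vc=[2]
#12 0x34→b6/s0 L1-HIT; vc=[2]
#13 0x13→b2/s0 VC-HIT; vc=[6]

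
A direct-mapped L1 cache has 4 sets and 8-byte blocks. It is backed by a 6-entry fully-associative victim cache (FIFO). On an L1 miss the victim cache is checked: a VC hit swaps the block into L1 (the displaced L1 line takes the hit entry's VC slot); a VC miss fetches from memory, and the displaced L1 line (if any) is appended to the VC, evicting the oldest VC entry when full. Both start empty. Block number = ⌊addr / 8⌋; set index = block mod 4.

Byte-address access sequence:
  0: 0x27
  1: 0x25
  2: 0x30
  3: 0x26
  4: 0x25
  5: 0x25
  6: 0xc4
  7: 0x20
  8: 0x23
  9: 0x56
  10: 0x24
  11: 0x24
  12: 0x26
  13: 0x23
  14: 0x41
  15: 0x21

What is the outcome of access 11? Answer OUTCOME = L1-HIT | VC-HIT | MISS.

#0 0x27→b4/s0 MISS; vc=[]
#1 0x25→b4/s0 L1-HIT; vc=[]
#2 0x30→b6/s2 MISS; vc=[]
#3 0x26→b4/s0 L1-HIT; vc=[]
#4 0x25→b4/s0 L1-HIT; vc=[]
#5 0x25→b4/s0 L1-HIT; vc=[]
#6 0xc4→b24/s0 MISS; vc=[4]
#7 0x20→b4/s0 VC-HIT; vc=[24]
#8 0x23→b4/s0 L1-HIT; vc=[24]
#9 0x56→b10/s2 MISS; vc=[24,6]
#10 0x24→b4/s0 L1-HIT; vc=[24,6]
#11 0x24→b4/s0 L1-HIT; vc=[24,6]
#12 0x26→b4/s0 L1-HIT; vc=[24,6]
#13 0x23→b4/s0 L1-HIT; vc=[24,6]
#14 0x41→b8/s0 MISS; vc=[24,6,4]
#15 0x21→b4/s0 VC-HIT; vc=[24,6,8]

OUTCOME = L1-HIT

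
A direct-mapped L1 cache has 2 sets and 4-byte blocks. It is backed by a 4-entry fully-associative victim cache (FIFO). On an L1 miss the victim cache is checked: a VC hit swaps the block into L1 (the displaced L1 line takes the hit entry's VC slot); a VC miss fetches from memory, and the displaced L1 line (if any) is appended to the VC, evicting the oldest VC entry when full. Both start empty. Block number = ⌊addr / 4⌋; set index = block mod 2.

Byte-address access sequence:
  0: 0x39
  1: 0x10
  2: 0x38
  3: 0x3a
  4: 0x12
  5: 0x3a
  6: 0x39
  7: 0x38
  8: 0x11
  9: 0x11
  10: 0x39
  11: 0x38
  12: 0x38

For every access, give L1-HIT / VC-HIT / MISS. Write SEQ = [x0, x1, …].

SEQ = [MISS, MISS, VC-HIT, L1-HIT, VC-HIT, VC-HIT, L1-HIT, L1-HIT, VC-HIT, L1-HIT, VC-HIT, L1-HIT, L1-HIT]

#0 0x39→b14/s0 MISS; vc=[]
#1 0x10→b4/s0 MISS; vc=[14]
#2 0x38→b14/s0 VC-HIT; vc=[4]
#3 0x3a→b14/s0 L1-HIT; vc=[4]
#4 0x12→b4/s0 VC-HIT; vc=[14]
#5 0x3a→b14/s0 VC-HIT; vc=[4]
#6 0x39→b14/s0 L1-HIT; vc=[4]
#7 0x38→b14/s0 L1-HIT; vc=[4]
#8 0x11→b4/s0 VC-HIT; vc=[14]
#9 0x11→b4/s0 L1-HIT; vc=[14]
#10 0x39→b14/s0 VC-HIT; vc=[4]
#11 0x38→b14/s0 L1-HIT; vc=[4]
#12 0x38→b14/s0 L1-HIT; vc=[4]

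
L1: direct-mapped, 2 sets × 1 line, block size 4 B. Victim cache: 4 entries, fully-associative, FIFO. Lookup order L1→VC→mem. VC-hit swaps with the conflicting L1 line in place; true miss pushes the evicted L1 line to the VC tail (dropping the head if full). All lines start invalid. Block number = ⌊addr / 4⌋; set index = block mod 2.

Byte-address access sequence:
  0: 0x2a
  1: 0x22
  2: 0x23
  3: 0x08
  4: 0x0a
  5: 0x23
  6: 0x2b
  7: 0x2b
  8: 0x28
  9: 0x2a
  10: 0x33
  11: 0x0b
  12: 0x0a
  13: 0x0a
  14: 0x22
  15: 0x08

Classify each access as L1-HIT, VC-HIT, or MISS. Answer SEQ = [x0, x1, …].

SEQ = [MISS, MISS, L1-HIT, MISS, L1-HIT, VC-HIT, VC-HIT, L1-HIT, L1-HIT, L1-HIT, MISS, VC-HIT, L1-HIT, L1-HIT, VC-HIT, VC-HIT]

#0 0x2a→b10/s0 MISS; vc=[]
#1 0x22→b8/s0 MISS; vc=[10]
#2 0x23→b8/s0 L1-HIT; vc=[10]
#3 0x8→b2/s0 MISS; vc=[10,8]
#4 0xa→b2/s0 L1-HIT; vc=[10,8]
#5 0x23→b8/s0 VC-HIT; vc=[10,2]
#6 0x2b→b10/s0 VC-HIT; vc=[8,2]
#7 0x2b→b10/s0 L1-HIT; vc=[8,2]
#8 0x28→b10/s0 L1-HIT; vc=[8,2]
#9 0x2a→b10/s0 L1-HIT; vc=[8,2]
#10 0x33→b12/s0 MISS; vc=[8,2,10]
#11 0xb→b2/s0 VC-HIT; vc=[8,12,10]
#12 0xa→b2/s0 L1-HIT; vc=[8,12,10]
#13 0xa→b2/s0 L1-HIT; vc=[8,12,10]
#14 0x22→b8/s0 VC-HIT; vc=[2,12,10]
#15 0x8→b2/s0 VC-HIT; vc=[8,12,10]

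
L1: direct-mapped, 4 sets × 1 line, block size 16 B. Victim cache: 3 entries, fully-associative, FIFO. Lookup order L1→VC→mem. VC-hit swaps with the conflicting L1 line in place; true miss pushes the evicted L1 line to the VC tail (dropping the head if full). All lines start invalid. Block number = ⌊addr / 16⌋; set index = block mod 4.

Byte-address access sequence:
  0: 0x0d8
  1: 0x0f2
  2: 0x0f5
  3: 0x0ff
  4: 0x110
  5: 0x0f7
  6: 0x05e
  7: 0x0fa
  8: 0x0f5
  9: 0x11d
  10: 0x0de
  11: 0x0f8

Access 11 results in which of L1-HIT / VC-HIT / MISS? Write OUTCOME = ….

OUTCOME = L1-HIT

0: 0xd8 (blk 13, set 1) → MISS  vc=[]
1: 0xf2 (blk 15, set 3) → MISS  vc=[]
2: 0xf5 (blk 15, set 3) → L1-HIT  vc=[]
3: 0xff (blk 15, set 3) → L1-HIT  vc=[]
4: 0x110 (blk 17, set 1) → MISS  vc=[13]
5: 0xf7 (blk 15, set 3) → L1-HIT  vc=[13]
6: 0x5e (blk 5, set 1) → MISS  vc=[13, 17]
7: 0xfa (blk 15, set 3) → L1-HIT  vc=[13, 17]
8: 0xf5 (blk 15, set 3) → L1-HIT  vc=[13, 17]
9: 0x11d (blk 17, set 1) → VC-HIT  vc=[13, 5]
10: 0xde (blk 13, set 1) → VC-HIT  vc=[17, 5]
11: 0xf8 (blk 15, set 3) → L1-HIT  vc=[17, 5]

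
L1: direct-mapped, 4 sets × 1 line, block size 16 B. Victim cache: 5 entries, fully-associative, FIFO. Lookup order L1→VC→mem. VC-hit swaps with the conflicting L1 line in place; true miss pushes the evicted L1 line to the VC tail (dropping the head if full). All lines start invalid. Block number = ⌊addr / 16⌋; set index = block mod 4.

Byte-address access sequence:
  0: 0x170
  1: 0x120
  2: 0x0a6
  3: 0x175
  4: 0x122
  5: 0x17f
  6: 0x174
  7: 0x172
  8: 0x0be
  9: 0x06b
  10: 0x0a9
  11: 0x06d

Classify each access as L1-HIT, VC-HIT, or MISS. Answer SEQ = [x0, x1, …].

SEQ = [MISS, MISS, MISS, L1-HIT, VC-HIT, L1-HIT, L1-HIT, L1-HIT, MISS, MISS, VC-HIT, VC-HIT]

  [0] addr=0x170 blk=23 s=3: MISS | VC []
  [1] addr=0x120 blk=18 s=2: MISS | VC []
  [2] addr=0xa6 blk=10 s=2: MISS | VC [18]
  [3] addr=0x175 blk=23 s=3: L1-HIT | VC [18]
  [4] addr=0x122 blk=18 s=2: VC-HIT | VC [10]
  [5] addr=0x17f blk=23 s=3: L1-HIT | VC [10]
  [6] addr=0x174 blk=23 s=3: L1-HIT | VC [10]
  [7] addr=0x172 blk=23 s=3: L1-HIT | VC [10]
  [8] addr=0xbe blk=11 s=3: MISS | VC [10, 23]
  [9] addr=0x6b blk=6 s=2: MISS | VC [10, 23, 18]
  [10] addr=0xa9 blk=10 s=2: VC-HIT | VC [6, 23, 18]
  [11] addr=0x6d blk=6 s=2: VC-HIT | VC [10, 23, 18]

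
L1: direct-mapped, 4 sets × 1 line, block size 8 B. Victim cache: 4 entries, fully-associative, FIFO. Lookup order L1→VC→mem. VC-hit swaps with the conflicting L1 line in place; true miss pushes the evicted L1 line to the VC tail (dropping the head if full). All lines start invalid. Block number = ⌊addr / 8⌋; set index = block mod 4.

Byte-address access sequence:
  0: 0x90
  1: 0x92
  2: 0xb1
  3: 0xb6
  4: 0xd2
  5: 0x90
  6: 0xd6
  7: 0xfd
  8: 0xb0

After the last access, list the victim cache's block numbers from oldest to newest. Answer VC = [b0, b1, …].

#0 0x90→b18/s2 MISS; vc=[]
#1 0x92→b18/s2 L1-HIT; vc=[]
#2 0xb1→b22/s2 MISS; vc=[18]
#3 0xb6→b22/s2 L1-HIT; vc=[18]
#4 0xd2→b26/s2 MISS; vc=[18,22]
#5 0x90→b18/s2 VC-HIT; vc=[26,22]
#6 0xd6→b26/s2 VC-HIT; vc=[18,22]
#7 0xfd→b31/s3 MISS; vc=[18,22]
#8 0xb0→b22/s2 VC-HIT; vc=[18,26]

VC = [18, 26]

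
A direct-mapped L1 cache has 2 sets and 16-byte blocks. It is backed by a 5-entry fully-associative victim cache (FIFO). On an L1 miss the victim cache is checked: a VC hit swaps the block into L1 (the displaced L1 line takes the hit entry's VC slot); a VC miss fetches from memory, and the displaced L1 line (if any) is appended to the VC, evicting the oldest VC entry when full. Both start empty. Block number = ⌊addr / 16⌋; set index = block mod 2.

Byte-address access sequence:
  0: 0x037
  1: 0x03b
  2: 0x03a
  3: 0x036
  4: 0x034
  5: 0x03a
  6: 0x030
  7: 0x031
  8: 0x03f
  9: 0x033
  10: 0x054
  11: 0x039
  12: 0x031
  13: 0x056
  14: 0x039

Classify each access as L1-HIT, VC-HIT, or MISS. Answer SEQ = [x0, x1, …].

  [0] addr=0x37 blk=3 s=1: MISS | VC []
  [1] addr=0x3b blk=3 s=1: L1-HIT | VC []
  [2] addr=0x3a blk=3 s=1: L1-HIT | VC []
  [3] addr=0x36 blk=3 s=1: L1-HIT | VC []
  [4] addr=0x34 blk=3 s=1: L1-HIT | VC []
  [5] addr=0x3a blk=3 s=1: L1-HIT | VC []
  [6] addr=0x30 blk=3 s=1: L1-HIT | VC []
  [7] addr=0x31 blk=3 s=1: L1-HIT | VC []
  [8] addr=0x3f blk=3 s=1: L1-HIT | VC []
  [9] addr=0x33 blk=3 s=1: L1-HIT | VC []
  [10] addr=0x54 blk=5 s=1: MISS | VC [3]
  [11] addr=0x39 blk=3 s=1: VC-HIT | VC [5]
  [12] addr=0x31 blk=3 s=1: L1-HIT | VC [5]
  [13] addr=0x56 blk=5 s=1: VC-HIT | VC [3]
  [14] addr=0x39 blk=3 s=1: VC-HIT | VC [5]

SEQ = [MISS, L1-HIT, L1-HIT, L1-HIT, L1-HIT, L1-HIT, L1-HIT, L1-HIT, L1-HIT, L1-HIT, MISS, VC-HIT, L1-HIT, VC-HIT, VC-HIT]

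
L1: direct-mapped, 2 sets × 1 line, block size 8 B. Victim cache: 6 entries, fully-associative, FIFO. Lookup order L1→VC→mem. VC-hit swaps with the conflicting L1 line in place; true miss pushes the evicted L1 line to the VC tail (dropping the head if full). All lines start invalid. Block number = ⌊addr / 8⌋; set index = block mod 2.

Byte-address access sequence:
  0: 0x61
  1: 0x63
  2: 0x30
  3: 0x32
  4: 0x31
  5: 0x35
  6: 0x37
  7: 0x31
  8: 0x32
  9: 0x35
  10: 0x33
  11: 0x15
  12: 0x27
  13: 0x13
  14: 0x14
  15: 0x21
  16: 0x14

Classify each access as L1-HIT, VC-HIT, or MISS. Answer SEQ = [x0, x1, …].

  [0] addr=0x61 blk=12 s=0: MISS | VC []
  [1] addr=0x63 blk=12 s=0: L1-HIT | VC []
  [2] addr=0x30 blk=6 s=0: MISS | VC [12]
  [3] addr=0x32 blk=6 s=0: L1-HIT | VC [12]
  [4] addr=0x31 blk=6 s=0: L1-HIT | VC [12]
  [5] addr=0x35 blk=6 s=0: L1-HIT | VC [12]
  [6] addr=0x37 blk=6 s=0: L1-HIT | VC [12]
  [7] addr=0x31 blk=6 s=0: L1-HIT | VC [12]
  [8] addr=0x32 blk=6 s=0: L1-HIT | VC [12]
  [9] addr=0x35 blk=6 s=0: L1-HIT | VC [12]
  [10] addr=0x33 blk=6 s=0: L1-HIT | VC [12]
  [11] addr=0x15 blk=2 s=0: MISS | VC [12, 6]
  [12] addr=0x27 blk=4 s=0: MISS | VC [12, 6, 2]
  [13] addr=0x13 blk=2 s=0: VC-HIT | VC [12, 6, 4]
  [14] addr=0x14 blk=2 s=0: L1-HIT | VC [12, 6, 4]
  [15] addr=0x21 blk=4 s=0: VC-HIT | VC [12, 6, 2]
  [16] addr=0x14 blk=2 s=0: VC-HIT | VC [12, 6, 4]

SEQ = [MISS, L1-HIT, MISS, L1-HIT, L1-HIT, L1-HIT, L1-HIT, L1-HIT, L1-HIT, L1-HIT, L1-HIT, MISS, MISS, VC-HIT, L1-HIT, VC-HIT, VC-HIT]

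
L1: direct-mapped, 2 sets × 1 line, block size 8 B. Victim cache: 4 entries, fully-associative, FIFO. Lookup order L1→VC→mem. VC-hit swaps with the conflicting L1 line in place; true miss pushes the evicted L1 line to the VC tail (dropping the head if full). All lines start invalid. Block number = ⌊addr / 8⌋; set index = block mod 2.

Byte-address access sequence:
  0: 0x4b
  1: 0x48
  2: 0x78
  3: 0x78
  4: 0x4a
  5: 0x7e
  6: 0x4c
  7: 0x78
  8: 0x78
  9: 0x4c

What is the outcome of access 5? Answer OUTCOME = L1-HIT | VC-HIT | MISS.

  [0] addr=0x4b blk=9 s=1: MISS | VC []
  [1] addr=0x48 blk=9 s=1: L1-HIT | VC []
  [2] addr=0x78 blk=15 s=1: MISS | VC [9]
  [3] addr=0x78 blk=15 s=1: L1-HIT | VC [9]
  [4] addr=0x4a blk=9 s=1: VC-HIT | VC [15]
  [5] addr=0x7e blk=15 s=1: VC-HIT | VC [9]
  [6] addr=0x4c blk=9 s=1: VC-HIT | VC [15]
  [7] addr=0x78 blk=15 s=1: VC-HIT | VC [9]
  [8] addr=0x78 blk=15 s=1: L1-HIT | VC [9]
  [9] addr=0x4c blk=9 s=1: VC-HIT | VC [15]

OUTCOME = VC-HIT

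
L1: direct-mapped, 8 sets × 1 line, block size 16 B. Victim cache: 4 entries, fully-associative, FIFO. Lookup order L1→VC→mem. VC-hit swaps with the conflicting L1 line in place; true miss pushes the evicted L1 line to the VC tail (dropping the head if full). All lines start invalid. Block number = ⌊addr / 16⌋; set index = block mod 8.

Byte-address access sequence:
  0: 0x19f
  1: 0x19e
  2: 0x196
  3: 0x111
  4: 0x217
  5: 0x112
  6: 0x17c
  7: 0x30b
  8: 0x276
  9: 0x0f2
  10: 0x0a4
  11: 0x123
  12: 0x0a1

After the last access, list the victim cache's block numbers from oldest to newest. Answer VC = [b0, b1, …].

VC = [33, 23, 39, 18]

  [0] addr=0x19f blk=25 s=1: MISS | VC []
  [1] addr=0x19e blk=25 s=1: L1-HIT | VC []
  [2] addr=0x196 blk=25 s=1: L1-HIT | VC []
  [3] addr=0x111 blk=17 s=1: MISS | VC [25]
  [4] addr=0x217 blk=33 s=1: MISS | VC [25, 17]
  [5] addr=0x112 blk=17 s=1: VC-HIT | VC [25, 33]
  [6] addr=0x17c blk=23 s=7: MISS | VC [25, 33]
  [7] addr=0x30b blk=48 s=0: MISS | VC [25, 33]
  [8] addr=0x276 blk=39 s=7: MISS | VC [25, 33, 23]
  [9] addr=0xf2 blk=15 s=7: MISS | VC [25, 33, 23, 39]
  [10] addr=0xa4 blk=10 s=2: MISS | VC [25, 33, 23, 39]
  [11] addr=0x123 blk=18 s=2: MISS | VC [33, 23, 39, 10]
  [12] addr=0xa1 blk=10 s=2: VC-HIT | VC [33, 23, 39, 18]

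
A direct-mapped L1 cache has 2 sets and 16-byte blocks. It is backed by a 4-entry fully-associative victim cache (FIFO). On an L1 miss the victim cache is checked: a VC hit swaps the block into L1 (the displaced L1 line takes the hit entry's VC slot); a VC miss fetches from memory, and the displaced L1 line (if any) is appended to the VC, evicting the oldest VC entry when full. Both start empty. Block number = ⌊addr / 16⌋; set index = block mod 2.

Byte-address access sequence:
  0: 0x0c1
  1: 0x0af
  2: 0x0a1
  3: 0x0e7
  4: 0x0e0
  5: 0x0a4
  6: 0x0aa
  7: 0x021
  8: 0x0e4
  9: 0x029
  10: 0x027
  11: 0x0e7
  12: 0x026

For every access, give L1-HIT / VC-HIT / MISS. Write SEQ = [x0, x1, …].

SEQ = [MISS, MISS, L1-HIT, MISS, L1-HIT, VC-HIT, L1-HIT, MISS, VC-HIT, VC-HIT, L1-HIT, VC-HIT, VC-HIT]

0: 0xc1 (blk 12, set 0) → MISS  vc=[]
1: 0xaf (blk 10, set 0) → MISS  vc=[12]
2: 0xa1 (blk 10, set 0) → L1-HIT  vc=[12]
3: 0xe7 (blk 14, set 0) → MISS  vc=[12, 10]
4: 0xe0 (blk 14, set 0) → L1-HIT  vc=[12, 10]
5: 0xa4 (blk 10, set 0) → VC-HIT  vc=[12, 14]
6: 0xaa (blk 10, set 0) → L1-HIT  vc=[12, 14]
7: 0x21 (blk 2, set 0) → MISS  vc=[12, 14, 10]
8: 0xe4 (blk 14, set 0) → VC-HIT  vc=[12, 2, 10]
9: 0x29 (blk 2, set 0) → VC-HIT  vc=[12, 14, 10]
10: 0x27 (blk 2, set 0) → L1-HIT  vc=[12, 14, 10]
11: 0xe7 (blk 14, set 0) → VC-HIT  vc=[12, 2, 10]
12: 0x26 (blk 2, set 0) → VC-HIT  vc=[12, 14, 10]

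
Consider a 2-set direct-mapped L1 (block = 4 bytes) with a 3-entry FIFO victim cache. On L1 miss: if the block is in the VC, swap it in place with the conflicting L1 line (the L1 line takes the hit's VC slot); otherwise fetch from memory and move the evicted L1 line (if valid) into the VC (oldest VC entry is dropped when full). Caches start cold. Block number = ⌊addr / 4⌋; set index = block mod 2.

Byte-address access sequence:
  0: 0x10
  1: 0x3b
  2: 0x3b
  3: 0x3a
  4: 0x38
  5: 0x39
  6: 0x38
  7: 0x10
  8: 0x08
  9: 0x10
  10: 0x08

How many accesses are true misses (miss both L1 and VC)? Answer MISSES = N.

  [0] addr=0x10 blk=4 s=0: MISS | VC []
  [1] addr=0x3b blk=14 s=0: MISS | VC [4]
  [2] addr=0x3b blk=14 s=0: L1-HIT | VC [4]
  [3] addr=0x3a blk=14 s=0: L1-HIT | VC [4]
  [4] addr=0x38 blk=14 s=0: L1-HIT | VC [4]
  [5] addr=0x39 blk=14 s=0: L1-HIT | VC [4]
  [6] addr=0x38 blk=14 s=0: L1-HIT | VC [4]
  [7] addr=0x10 blk=4 s=0: VC-HIT | VC [14]
  [8] addr=0x8 blk=2 s=0: MISS | VC [14, 4]
  [9] addr=0x10 blk=4 s=0: VC-HIT | VC [14, 2]
  [10] addr=0x8 blk=2 s=0: VC-HIT | VC [14, 4]

MISSES = 3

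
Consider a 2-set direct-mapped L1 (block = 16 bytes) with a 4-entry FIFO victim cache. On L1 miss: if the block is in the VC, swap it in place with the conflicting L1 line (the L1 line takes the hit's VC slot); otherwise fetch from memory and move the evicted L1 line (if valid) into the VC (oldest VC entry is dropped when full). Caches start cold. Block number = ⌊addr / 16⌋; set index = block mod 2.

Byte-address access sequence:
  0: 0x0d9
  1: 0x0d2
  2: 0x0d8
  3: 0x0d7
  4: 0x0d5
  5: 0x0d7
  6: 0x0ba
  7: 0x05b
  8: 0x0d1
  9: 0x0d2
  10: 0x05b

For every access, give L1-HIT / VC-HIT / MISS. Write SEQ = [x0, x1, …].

SEQ = [MISS, L1-HIT, L1-HIT, L1-HIT, L1-HIT, L1-HIT, MISS, MISS, VC-HIT, L1-HIT, VC-HIT]

0: 0xd9 (blk 13, set 1) → MISS  vc=[]
1: 0xd2 (blk 13, set 1) → L1-HIT  vc=[]
2: 0xd8 (blk 13, set 1) → L1-HIT  vc=[]
3: 0xd7 (blk 13, set 1) → L1-HIT  vc=[]
4: 0xd5 (blk 13, set 1) → L1-HIT  vc=[]
5: 0xd7 (blk 13, set 1) → L1-HIT  vc=[]
6: 0xba (blk 11, set 1) → MISS  vc=[13]
7: 0x5b (blk 5, set 1) → MISS  vc=[13, 11]
8: 0xd1 (blk 13, set 1) → VC-HIT  vc=[5, 11]
9: 0xd2 (blk 13, set 1) → L1-HIT  vc=[5, 11]
10: 0x5b (blk 5, set 1) → VC-HIT  vc=[13, 11]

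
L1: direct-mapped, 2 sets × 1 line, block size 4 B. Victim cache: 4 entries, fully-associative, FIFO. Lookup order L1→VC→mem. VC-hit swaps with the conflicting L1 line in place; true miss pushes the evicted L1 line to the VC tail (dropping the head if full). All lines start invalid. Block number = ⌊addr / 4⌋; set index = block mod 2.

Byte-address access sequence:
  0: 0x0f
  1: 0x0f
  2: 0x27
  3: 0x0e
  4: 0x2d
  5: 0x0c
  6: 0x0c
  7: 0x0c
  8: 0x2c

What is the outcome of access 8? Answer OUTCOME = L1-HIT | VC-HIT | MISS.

OUTCOME = VC-HIT

  [0] addr=0xf blk=3 s=1: MISS | VC []
  [1] addr=0xf blk=3 s=1: L1-HIT | VC []
  [2] addr=0x27 blk=9 s=1: MISS | VC [3]
  [3] addr=0xe blk=3 s=1: VC-HIT | VC [9]
  [4] addr=0x2d blk=11 s=1: MISS | VC [9, 3]
  [5] addr=0xc blk=3 s=1: VC-HIT | VC [9, 11]
  [6] addr=0xc blk=3 s=1: L1-HIT | VC [9, 11]
  [7] addr=0xc blk=3 s=1: L1-HIT | VC [9, 11]
  [8] addr=0x2c blk=11 s=1: VC-HIT | VC [9, 3]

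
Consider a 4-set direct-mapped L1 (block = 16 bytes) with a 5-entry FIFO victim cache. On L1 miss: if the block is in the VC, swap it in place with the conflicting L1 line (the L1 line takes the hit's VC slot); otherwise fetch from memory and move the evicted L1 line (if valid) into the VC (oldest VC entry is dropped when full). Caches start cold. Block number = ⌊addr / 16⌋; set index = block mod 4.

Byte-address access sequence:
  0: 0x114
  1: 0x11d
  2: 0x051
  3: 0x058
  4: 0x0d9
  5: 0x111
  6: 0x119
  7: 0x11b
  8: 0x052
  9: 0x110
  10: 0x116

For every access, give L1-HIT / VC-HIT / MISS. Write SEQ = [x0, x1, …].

SEQ = [MISS, L1-HIT, MISS, L1-HIT, MISS, VC-HIT, L1-HIT, L1-HIT, VC-HIT, VC-HIT, L1-HIT]

  [0] addr=0x114 blk=17 s=1: MISS | VC []
  [1] addr=0x11d blk=17 s=1: L1-HIT | VC []
  [2] addr=0x51 blk=5 s=1: MISS | VC [17]
  [3] addr=0x58 blk=5 s=1: L1-HIT | VC [17]
  [4] addr=0xd9 blk=13 s=1: MISS | VC [17, 5]
  [5] addr=0x111 blk=17 s=1: VC-HIT | VC [13, 5]
  [6] addr=0x119 blk=17 s=1: L1-HIT | VC [13, 5]
  [7] addr=0x11b blk=17 s=1: L1-HIT | VC [13, 5]
  [8] addr=0x52 blk=5 s=1: VC-HIT | VC [13, 17]
  [9] addr=0x110 blk=17 s=1: VC-HIT | VC [13, 5]
  [10] addr=0x116 blk=17 s=1: L1-HIT | VC [13, 5]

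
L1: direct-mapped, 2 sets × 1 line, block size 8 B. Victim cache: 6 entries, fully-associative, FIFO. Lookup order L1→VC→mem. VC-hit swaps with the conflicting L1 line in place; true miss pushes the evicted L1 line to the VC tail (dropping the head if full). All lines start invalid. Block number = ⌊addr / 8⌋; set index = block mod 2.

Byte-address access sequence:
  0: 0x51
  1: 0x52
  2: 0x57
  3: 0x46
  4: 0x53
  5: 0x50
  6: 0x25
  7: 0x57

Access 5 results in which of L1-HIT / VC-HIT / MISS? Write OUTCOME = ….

  [0] addr=0x51 blk=10 s=0: MISS | VC []
  [1] addr=0x52 blk=10 s=0: L1-HIT | VC []
  [2] addr=0x57 blk=10 s=0: L1-HIT | VC []
  [3] addr=0x46 blk=8 s=0: MISS | VC [10]
  [4] addr=0x53 blk=10 s=0: VC-HIT | VC [8]
  [5] addr=0x50 blk=10 s=0: L1-HIT | VC [8]
  [6] addr=0x25 blk=4 s=0: MISS | VC [8, 10]
  [7] addr=0x57 blk=10 s=0: VC-HIT | VC [8, 4]

OUTCOME = L1-HIT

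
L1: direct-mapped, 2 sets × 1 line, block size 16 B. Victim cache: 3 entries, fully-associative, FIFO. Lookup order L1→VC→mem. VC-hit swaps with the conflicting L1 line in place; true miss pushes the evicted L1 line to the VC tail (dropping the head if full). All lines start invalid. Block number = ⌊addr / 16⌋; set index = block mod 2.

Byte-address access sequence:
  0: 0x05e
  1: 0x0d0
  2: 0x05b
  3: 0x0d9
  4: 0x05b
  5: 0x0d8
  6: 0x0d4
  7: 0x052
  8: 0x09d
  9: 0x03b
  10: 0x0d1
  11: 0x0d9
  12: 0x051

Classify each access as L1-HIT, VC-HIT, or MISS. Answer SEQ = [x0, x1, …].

SEQ = [MISS, MISS, VC-HIT, VC-HIT, VC-HIT, VC-HIT, L1-HIT, VC-HIT, MISS, MISS, VC-HIT, L1-HIT, VC-HIT]

0: 0x5e (blk 5, set 1) → MISS  vc=[]
1: 0xd0 (blk 13, set 1) → MISS  vc=[5]
2: 0x5b (blk 5, set 1) → VC-HIT  vc=[13]
3: 0xd9 (blk 13, set 1) → VC-HIT  vc=[5]
4: 0x5b (blk 5, set 1) → VC-HIT  vc=[13]
5: 0xd8 (blk 13, set 1) → VC-HIT  vc=[5]
6: 0xd4 (blk 13, set 1) → L1-HIT  vc=[5]
7: 0x52 (blk 5, set 1) → VC-HIT  vc=[13]
8: 0x9d (blk 9, set 1) → MISS  vc=[13, 5]
9: 0x3b (blk 3, set 1) → MISS  vc=[13, 5, 9]
10: 0xd1 (blk 13, set 1) → VC-HIT  vc=[3, 5, 9]
11: 0xd9 (blk 13, set 1) → L1-HIT  vc=[3, 5, 9]
12: 0x51 (blk 5, set 1) → VC-HIT  vc=[3, 13, 9]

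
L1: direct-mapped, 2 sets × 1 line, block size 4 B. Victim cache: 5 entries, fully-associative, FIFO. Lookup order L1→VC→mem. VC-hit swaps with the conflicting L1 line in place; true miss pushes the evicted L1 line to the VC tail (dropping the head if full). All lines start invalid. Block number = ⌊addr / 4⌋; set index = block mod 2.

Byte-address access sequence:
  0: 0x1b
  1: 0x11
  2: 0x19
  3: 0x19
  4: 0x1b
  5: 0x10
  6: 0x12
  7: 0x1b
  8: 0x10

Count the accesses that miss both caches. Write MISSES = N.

MISSES = 2

0: 0x1b (blk 6, set 0) → MISS  vc=[]
1: 0x11 (blk 4, set 0) → MISS  vc=[6]
2: 0x19 (blk 6, set 0) → VC-HIT  vc=[4]
3: 0x19 (blk 6, set 0) → L1-HIT  vc=[4]
4: 0x1b (blk 6, set 0) → L1-HIT  vc=[4]
5: 0x10 (blk 4, set 0) → VC-HIT  vc=[6]
6: 0x12 (blk 4, set 0) → L1-HIT  vc=[6]
7: 0x1b (blk 6, set 0) → VC-HIT  vc=[4]
8: 0x10 (blk 4, set 0) → VC-HIT  vc=[6]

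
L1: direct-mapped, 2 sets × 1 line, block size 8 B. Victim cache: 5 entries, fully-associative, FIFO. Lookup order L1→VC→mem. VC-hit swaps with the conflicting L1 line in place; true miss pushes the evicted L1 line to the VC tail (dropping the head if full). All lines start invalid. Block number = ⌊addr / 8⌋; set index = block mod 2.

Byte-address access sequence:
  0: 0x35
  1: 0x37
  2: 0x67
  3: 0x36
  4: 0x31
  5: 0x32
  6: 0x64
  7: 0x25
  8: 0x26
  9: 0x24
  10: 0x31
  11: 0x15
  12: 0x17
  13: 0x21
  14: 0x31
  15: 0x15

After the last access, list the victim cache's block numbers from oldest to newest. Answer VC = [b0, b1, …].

VC = [6, 12, 4]

#0 0x35→b6/s0 MISS; vc=[]
#1 0x37→b6/s0 L1-HIT; vc=[]
#2 0x67→b12/s0 MISS; vc=[6]
#3 0x36→b6/s0 VC-HIT; vc=[12]
#4 0x31→b6/s0 L1-HIT; vc=[12]
#5 0x32→b6/s0 L1-HIT; vc=[12]
#6 0x64→b12/s0 VC-HIT; vc=[6]
#7 0x25→b4/s0 MISS; vc=[6,12]
#8 0x26→b4/s0 L1-HIT; vc=[6,12]
#9 0x24→b4/s0 L1-HIT; vc=[6,12]
#10 0x31→b6/s0 VC-HIT; vc=[4,12]
#11 0x15→b2/s0 MISS; vc=[4,12,6]
#12 0x17→b2/s0 L1-HIT; vc=[4,12,6]
#13 0x21→b4/s0 VC-HIT; vc=[2,12,6]
#14 0x31→b6/s0 VC-HIT; vc=[2,12,4]
#15 0x15→b2/s0 VC-HIT; vc=[6,12,4]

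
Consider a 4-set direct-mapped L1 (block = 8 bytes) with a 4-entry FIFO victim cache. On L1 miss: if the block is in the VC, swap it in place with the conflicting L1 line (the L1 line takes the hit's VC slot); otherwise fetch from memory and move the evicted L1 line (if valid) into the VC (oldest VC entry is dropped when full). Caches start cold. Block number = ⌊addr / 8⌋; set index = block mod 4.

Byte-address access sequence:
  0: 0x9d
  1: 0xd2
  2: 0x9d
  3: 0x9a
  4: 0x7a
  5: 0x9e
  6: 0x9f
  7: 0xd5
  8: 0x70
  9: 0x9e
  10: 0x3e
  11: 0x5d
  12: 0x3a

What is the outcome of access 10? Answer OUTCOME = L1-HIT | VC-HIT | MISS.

0: 0x9d (blk 19, set 3) → MISS  vc=[]
1: 0xd2 (blk 26, set 2) → MISS  vc=[]
2: 0x9d (blk 19, set 3) → L1-HIT  vc=[]
3: 0x9a (blk 19, set 3) → L1-HIT  vc=[]
4: 0x7a (blk 15, set 3) → MISS  vc=[19]
5: 0x9e (blk 19, set 3) → VC-HIT  vc=[15]
6: 0x9f (blk 19, set 3) → L1-HIT  vc=[15]
7: 0xd5 (blk 26, set 2) → L1-HIT  vc=[15]
8: 0x70 (blk 14, set 2) → MISS  vc=[15, 26]
9: 0x9e (blk 19, set 3) → L1-HIT  vc=[15, 26]
10: 0x3e (blk 7, set 3) → MISS  vc=[15, 26, 19]
11: 0x5d (blk 11, set 3) → MISS  vc=[15, 26, 19, 7]
12: 0x3a (blk 7, set 3) → VC-HIT  vc=[15, 26, 19, 11]

OUTCOME = MISS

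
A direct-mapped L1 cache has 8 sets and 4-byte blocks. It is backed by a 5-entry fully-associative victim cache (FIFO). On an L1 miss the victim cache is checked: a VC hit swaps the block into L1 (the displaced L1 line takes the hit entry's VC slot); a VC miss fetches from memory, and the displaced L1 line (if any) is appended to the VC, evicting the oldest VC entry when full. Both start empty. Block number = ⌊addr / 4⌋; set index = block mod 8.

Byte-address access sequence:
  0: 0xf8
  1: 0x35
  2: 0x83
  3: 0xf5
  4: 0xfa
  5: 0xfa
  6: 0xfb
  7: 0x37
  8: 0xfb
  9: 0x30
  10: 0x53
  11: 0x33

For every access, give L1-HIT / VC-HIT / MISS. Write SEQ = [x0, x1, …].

0: 0xf8 (blk 62, set 6) → MISS  vc=[]
1: 0x35 (blk 13, set 5) → MISS  vc=[]
2: 0x83 (blk 32, set 0) → MISS  vc=[]
3: 0xf5 (blk 61, set 5) → MISS  vc=[13]
4: 0xfa (blk 62, set 6) → L1-HIT  vc=[13]
5: 0xfa (blk 62, set 6) → L1-HIT  vc=[13]
6: 0xfb (blk 62, set 6) → L1-HIT  vc=[13]
7: 0x37 (blk 13, set 5) → VC-HIT  vc=[61]
8: 0xfb (blk 62, set 6) → L1-HIT  vc=[61]
9: 0x30 (blk 12, set 4) → MISS  vc=[61]
10: 0x53 (blk 20, set 4) → MISS  vc=[61, 12]
11: 0x33 (blk 12, set 4) → VC-HIT  vc=[61, 20]

SEQ = [MISS, MISS, MISS, MISS, L1-HIT, L1-HIT, L1-HIT, VC-HIT, L1-HIT, MISS, MISS, VC-HIT]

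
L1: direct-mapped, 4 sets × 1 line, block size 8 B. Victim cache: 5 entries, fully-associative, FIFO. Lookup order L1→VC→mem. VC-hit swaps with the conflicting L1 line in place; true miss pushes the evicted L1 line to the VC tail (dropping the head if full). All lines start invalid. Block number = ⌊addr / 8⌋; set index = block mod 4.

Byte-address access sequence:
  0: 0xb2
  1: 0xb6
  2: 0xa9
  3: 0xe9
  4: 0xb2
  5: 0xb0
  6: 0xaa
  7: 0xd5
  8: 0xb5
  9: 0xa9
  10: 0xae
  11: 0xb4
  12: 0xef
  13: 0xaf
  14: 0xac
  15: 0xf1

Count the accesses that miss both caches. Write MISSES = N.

MISSES = 5

  [0] addr=0xb2 blk=22 s=2: MISS | VC []
  [1] addr=0xb6 blk=22 s=2: L1-HIT | VC []
  [2] addr=0xa9 blk=21 s=1: MISS | VC []
  [3] addr=0xe9 blk=29 s=1: MISS | VC [21]
  [4] addr=0xb2 blk=22 s=2: L1-HIT | VC [21]
  [5] addr=0xb0 blk=22 s=2: L1-HIT | VC [21]
  [6] addr=0xaa blk=21 s=1: VC-HIT | VC [29]
  [7] addr=0xd5 blk=26 s=2: MISS | VC [29, 22]
  [8] addr=0xb5 blk=22 s=2: VC-HIT | VC [29, 26]
  [9] addr=0xa9 blk=21 s=1: L1-HIT | VC [29, 26]
  [10] addr=0xae blk=21 s=1: L1-HIT | VC [29, 26]
  [11] addr=0xb4 blk=22 s=2: L1-HIT | VC [29, 26]
  [12] addr=0xef blk=29 s=1: VC-HIT | VC [21, 26]
  [13] addr=0xaf blk=21 s=1: VC-HIT | VC [29, 26]
  [14] addr=0xac blk=21 s=1: L1-HIT | VC [29, 26]
  [15] addr=0xf1 blk=30 s=2: MISS | VC [29, 26, 22]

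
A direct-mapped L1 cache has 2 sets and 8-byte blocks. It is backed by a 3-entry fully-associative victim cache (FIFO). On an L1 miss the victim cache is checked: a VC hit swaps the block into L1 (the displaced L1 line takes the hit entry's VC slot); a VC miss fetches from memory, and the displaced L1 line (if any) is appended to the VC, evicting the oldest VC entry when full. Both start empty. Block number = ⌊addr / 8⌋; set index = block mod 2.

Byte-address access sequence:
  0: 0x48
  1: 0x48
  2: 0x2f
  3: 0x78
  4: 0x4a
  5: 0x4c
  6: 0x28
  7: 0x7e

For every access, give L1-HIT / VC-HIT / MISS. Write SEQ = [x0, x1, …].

SEQ = [MISS, L1-HIT, MISS, MISS, VC-HIT, L1-HIT, VC-HIT, VC-HIT]

0: 0x48 (blk 9, set 1) → MISS  vc=[]
1: 0x48 (blk 9, set 1) → L1-HIT  vc=[]
2: 0x2f (blk 5, set 1) → MISS  vc=[9]
3: 0x78 (blk 15, set 1) → MISS  vc=[9, 5]
4: 0x4a (blk 9, set 1) → VC-HIT  vc=[15, 5]
5: 0x4c (blk 9, set 1) → L1-HIT  vc=[15, 5]
6: 0x28 (blk 5, set 1) → VC-HIT  vc=[15, 9]
7: 0x7e (blk 15, set 1) → VC-HIT  vc=[5, 9]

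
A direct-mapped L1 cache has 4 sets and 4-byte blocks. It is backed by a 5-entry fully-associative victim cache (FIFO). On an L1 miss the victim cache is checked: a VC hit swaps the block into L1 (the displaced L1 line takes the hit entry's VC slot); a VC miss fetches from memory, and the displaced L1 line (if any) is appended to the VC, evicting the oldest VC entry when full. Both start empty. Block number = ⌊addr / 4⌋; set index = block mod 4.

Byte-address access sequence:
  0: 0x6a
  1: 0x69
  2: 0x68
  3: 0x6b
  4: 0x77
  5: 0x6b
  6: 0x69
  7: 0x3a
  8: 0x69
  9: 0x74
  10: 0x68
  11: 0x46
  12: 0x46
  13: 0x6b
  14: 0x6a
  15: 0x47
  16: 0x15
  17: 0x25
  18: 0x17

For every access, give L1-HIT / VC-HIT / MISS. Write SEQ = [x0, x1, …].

SEQ = [MISS, L1-HIT, L1-HIT, L1-HIT, MISS, L1-HIT, L1-HIT, MISS, VC-HIT, L1-HIT, L1-HIT, MISS, L1-HIT, L1-HIT, L1-HIT, L1-HIT, MISS, MISS, VC-HIT]

0: 0x6a (blk 26, set 2) → MISS  vc=[]
1: 0x69 (blk 26, set 2) → L1-HIT  vc=[]
2: 0x68 (blk 26, set 2) → L1-HIT  vc=[]
3: 0x6b (blk 26, set 2) → L1-HIT  vc=[]
4: 0x77 (blk 29, set 1) → MISS  vc=[]
5: 0x6b (blk 26, set 2) → L1-HIT  vc=[]
6: 0x69 (blk 26, set 2) → L1-HIT  vc=[]
7: 0x3a (blk 14, set 2) → MISS  vc=[26]
8: 0x69 (blk 26, set 2) → VC-HIT  vc=[14]
9: 0x74 (blk 29, set 1) → L1-HIT  vc=[14]
10: 0x68 (blk 26, set 2) → L1-HIT  vc=[14]
11: 0x46 (blk 17, set 1) → MISS  vc=[14, 29]
12: 0x46 (blk 17, set 1) → L1-HIT  vc=[14, 29]
13: 0x6b (blk 26, set 2) → L1-HIT  vc=[14, 29]
14: 0x6a (blk 26, set 2) → L1-HIT  vc=[14, 29]
15: 0x47 (blk 17, set 1) → L1-HIT  vc=[14, 29]
16: 0x15 (blk 5, set 1) → MISS  vc=[14, 29, 17]
17: 0x25 (blk 9, set 1) → MISS  vc=[14, 29, 17, 5]
18: 0x17 (blk 5, set 1) → VC-HIT  vc=[14, 29, 17, 9]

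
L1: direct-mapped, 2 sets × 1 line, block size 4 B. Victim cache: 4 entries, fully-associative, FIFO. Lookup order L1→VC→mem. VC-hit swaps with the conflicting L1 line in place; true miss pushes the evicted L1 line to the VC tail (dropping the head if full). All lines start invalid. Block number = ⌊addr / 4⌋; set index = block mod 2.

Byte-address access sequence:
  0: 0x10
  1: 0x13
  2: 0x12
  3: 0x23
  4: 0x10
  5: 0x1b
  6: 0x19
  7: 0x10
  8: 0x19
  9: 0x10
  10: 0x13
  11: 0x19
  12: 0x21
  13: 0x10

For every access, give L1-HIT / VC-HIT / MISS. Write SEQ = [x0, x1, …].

#0 0x10→b4/s0 MISS; vc=[]
#1 0x13→b4/s0 L1-HIT; vc=[]
#2 0x12→b4/s0 L1-HIT; vc=[]
#3 0x23→b8/s0 MISS; vc=[4]
#4 0x10→b4/s0 VC-HIT; vc=[8]
#5 0x1b→b6/s0 MISS; vc=[8,4]
#6 0x19→b6/s0 L1-HIT; vc=[8,4]
#7 0x10→b4/s0 VC-HIT; vc=[8,6]
#8 0x19→b6/s0 VC-HIT; vc=[8,4]
#9 0x10→b4/s0 VC-HIT; vc=[8,6]
#10 0x13→b4/s0 L1-HIT; vc=[8,6]
#11 0x19→b6/s0 VC-HIT; vc=[8,4]
#12 0x21→b8/s0 VC-HIT; vc=[6,4]
#13 0x10→b4/s0 VC-HIT; vc=[6,8]

SEQ = [MISS, L1-HIT, L1-HIT, MISS, VC-HIT, MISS, L1-HIT, VC-HIT, VC-HIT, VC-HIT, L1-HIT, VC-HIT, VC-HIT, VC-HIT]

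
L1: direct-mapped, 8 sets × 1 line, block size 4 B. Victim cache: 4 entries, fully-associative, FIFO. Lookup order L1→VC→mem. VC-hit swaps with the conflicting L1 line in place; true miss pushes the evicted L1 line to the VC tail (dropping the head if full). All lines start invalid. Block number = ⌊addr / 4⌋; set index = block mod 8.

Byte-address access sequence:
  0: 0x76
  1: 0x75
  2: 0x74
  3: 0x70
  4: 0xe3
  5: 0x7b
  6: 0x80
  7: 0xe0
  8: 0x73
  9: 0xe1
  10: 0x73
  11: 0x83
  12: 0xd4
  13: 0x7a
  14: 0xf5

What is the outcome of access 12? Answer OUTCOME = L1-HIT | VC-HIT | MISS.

OUTCOME = MISS

0: 0x76 (blk 29, set 5) → MISS  vc=[]
1: 0x75 (blk 29, set 5) → L1-HIT  vc=[]
2: 0x74 (blk 29, set 5) → L1-HIT  vc=[]
3: 0x70 (blk 28, set 4) → MISS  vc=[]
4: 0xe3 (blk 56, set 0) → MISS  vc=[]
5: 0x7b (blk 30, set 6) → MISS  vc=[]
6: 0x80 (blk 32, set 0) → MISS  vc=[56]
7: 0xe0 (blk 56, set 0) → VC-HIT  vc=[32]
8: 0x73 (blk 28, set 4) → L1-HIT  vc=[32]
9: 0xe1 (blk 56, set 0) → L1-HIT  vc=[32]
10: 0x73 (blk 28, set 4) → L1-HIT  vc=[32]
11: 0x83 (blk 32, set 0) → VC-HIT  vc=[56]
12: 0xd4 (blk 53, set 5) → MISS  vc=[56, 29]
13: 0x7a (blk 30, set 6) → L1-HIT  vc=[56, 29]
14: 0xf5 (blk 61, set 5) → MISS  vc=[56, 29, 53]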